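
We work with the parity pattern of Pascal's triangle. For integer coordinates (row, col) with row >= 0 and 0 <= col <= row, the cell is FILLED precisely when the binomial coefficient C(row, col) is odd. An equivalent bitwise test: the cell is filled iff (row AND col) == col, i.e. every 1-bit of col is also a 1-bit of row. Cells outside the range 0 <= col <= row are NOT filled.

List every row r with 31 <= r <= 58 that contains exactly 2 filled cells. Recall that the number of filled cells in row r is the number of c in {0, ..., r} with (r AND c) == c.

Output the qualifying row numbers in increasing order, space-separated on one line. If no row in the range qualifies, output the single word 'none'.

Row r has 2^popcount(r) filled cells, so we need popcount(r) = log2(2) = 1.
Scan r = 31..58 and keep those with exactly 1 one-bits:
r=31=11111 popcount=5 -> skip
r=32=100000 popcount=1 -> KEEP
r=33=100001 popcount=2 -> skip
r=34=100010 popcount=2 -> skip
r=35=100011 popcount=3 -> skip
r=36=100100 popcount=2 -> skip
r=37=100101 popcount=3 -> skip
r=38=100110 popcount=3 -> skip
r=39=100111 popcount=4 -> skip
r=40=101000 popcount=2 -> skip
r=41=101001 popcount=3 -> skip
r=42=101010 popcount=3 -> skip
r=43=101011 popcount=4 -> skip
r=44=101100 popcount=3 -> skip
r=45=101101 popcount=4 -> skip
r=46=101110 popcount=4 -> skip
r=47=101111 popcount=5 -> skip
r=48=110000 popcount=2 -> skip
r=49=110001 popcount=3 -> skip
r=50=110010 popcount=3 -> skip
r=51=110011 popcount=4 -> skip
r=52=110100 popcount=3 -> skip
r=53=110101 popcount=4 -> skip
r=54=110110 popcount=4 -> skip
r=55=110111 popcount=5 -> skip
r=56=111000 popcount=3 -> skip
r=57=111001 popcount=4 -> skip
r=58=111010 popcount=4 -> skip
Kept rows: 32

Answer: 32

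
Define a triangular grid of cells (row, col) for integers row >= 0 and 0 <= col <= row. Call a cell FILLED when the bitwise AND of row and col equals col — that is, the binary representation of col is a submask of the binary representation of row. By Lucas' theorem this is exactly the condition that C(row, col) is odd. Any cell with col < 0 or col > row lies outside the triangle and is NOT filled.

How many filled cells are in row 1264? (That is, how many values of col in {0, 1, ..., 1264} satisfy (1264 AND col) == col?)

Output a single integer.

Answer: 32

Derivation:
1264 in binary = 10011110000
popcount(1264) = number of 1-bits in 10011110000 = 5
A col c satisfies (1264 AND c) == c iff every set bit of c is also set in 1264; each of the 5 set bits of 1264 can independently be on or off in c.
count = 2^5 = 32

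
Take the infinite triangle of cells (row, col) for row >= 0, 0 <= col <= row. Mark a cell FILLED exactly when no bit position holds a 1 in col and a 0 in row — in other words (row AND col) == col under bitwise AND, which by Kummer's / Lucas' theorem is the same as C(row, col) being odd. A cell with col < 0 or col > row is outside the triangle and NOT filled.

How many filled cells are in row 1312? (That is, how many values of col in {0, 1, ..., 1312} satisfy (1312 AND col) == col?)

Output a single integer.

Answer: 8

Derivation:
1312 in binary = 10100100000
popcount(1312) = number of 1-bits in 10100100000 = 3
A col c satisfies (1312 AND c) == c iff every set bit of c is also set in 1312; each of the 3 set bits of 1312 can independently be on or off in c.
count = 2^3 = 8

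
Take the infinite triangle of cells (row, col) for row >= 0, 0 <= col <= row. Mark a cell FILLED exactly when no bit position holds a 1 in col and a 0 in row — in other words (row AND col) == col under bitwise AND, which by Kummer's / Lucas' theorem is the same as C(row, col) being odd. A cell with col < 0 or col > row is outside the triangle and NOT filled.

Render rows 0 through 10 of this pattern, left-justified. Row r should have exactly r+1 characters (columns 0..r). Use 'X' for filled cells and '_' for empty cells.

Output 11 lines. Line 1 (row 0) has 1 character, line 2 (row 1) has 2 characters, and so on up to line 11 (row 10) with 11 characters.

r0=0: X
r1=1: XX
r2=10: X_X
r3=11: XXXX
r4=100: X___X
r5=101: XX__XX
r6=110: X_X_X_X
r7=111: XXXXXXXX
r8=1000: X_______X
r9=1001: XX______XX
r10=1010: X_X_____X_X

Answer: X
XX
X_X
XXXX
X___X
XX__XX
X_X_X_X
XXXXXXXX
X_______X
XX______XX
X_X_____X_X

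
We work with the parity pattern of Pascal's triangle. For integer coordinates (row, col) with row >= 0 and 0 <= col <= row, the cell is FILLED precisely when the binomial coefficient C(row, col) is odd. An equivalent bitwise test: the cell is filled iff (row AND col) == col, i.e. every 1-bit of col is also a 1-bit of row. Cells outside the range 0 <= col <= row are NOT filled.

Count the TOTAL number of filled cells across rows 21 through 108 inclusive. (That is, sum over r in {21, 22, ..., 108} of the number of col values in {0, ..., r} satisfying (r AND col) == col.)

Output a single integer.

r21=10101 pc3: +8 =8
r22=10110 pc3: +8 =16
r23=10111 pc4: +16 =32
r24=11000 pc2: +4 =36
r25=11001 pc3: +8 =44
r26=11010 pc3: +8 =52
r27=11011 pc4: +16 =68
r28=11100 pc3: +8 =76
r29=11101 pc4: +16 =92
r30=11110 pc4: +16 =108
r31=11111 pc5: +32 =140
r32=100000 pc1: +2 =142
r33=100001 pc2: +4 =146
r34=100010 pc2: +4 =150
r35=100011 pc3: +8 =158
r36=100100 pc2: +4 =162
r37=100101 pc3: +8 =170
r38=100110 pc3: +8 =178
r39=100111 pc4: +16 =194
r40=101000 pc2: +4 =198
r41=101001 pc3: +8 =206
r42=101010 pc3: +8 =214
r43=101011 pc4: +16 =230
r44=101100 pc3: +8 =238
r45=101101 pc4: +16 =254
r46=101110 pc4: +16 =270
r47=101111 pc5: +32 =302
r48=110000 pc2: +4 =306
r49=110001 pc3: +8 =314
r50=110010 pc3: +8 =322
r51=110011 pc4: +16 =338
r52=110100 pc3: +8 =346
r53=110101 pc4: +16 =362
r54=110110 pc4: +16 =378
r55=110111 pc5: +32 =410
r56=111000 pc3: +8 =418
r57=111001 pc4: +16 =434
r58=111010 pc4: +16 =450
r59=111011 pc5: +32 =482
r60=111100 pc4: +16 =498
r61=111101 pc5: +32 =530
r62=111110 pc5: +32 =562
r63=111111 pc6: +64 =626
r64=1000000 pc1: +2 =628
r65=1000001 pc2: +4 =632
r66=1000010 pc2: +4 =636
r67=1000011 pc3: +8 =644
r68=1000100 pc2: +4 =648
r69=1000101 pc3: +8 =656
r70=1000110 pc3: +8 =664
r71=1000111 pc4: +16 =680
r72=1001000 pc2: +4 =684
r73=1001001 pc3: +8 =692
r74=1001010 pc3: +8 =700
r75=1001011 pc4: +16 =716
r76=1001100 pc3: +8 =724
r77=1001101 pc4: +16 =740
r78=1001110 pc4: +16 =756
r79=1001111 pc5: +32 =788
r80=1010000 pc2: +4 =792
r81=1010001 pc3: +8 =800
r82=1010010 pc3: +8 =808
r83=1010011 pc4: +16 =824
r84=1010100 pc3: +8 =832
r85=1010101 pc4: +16 =848
r86=1010110 pc4: +16 =864
r87=1010111 pc5: +32 =896
r88=1011000 pc3: +8 =904
r89=1011001 pc4: +16 =920
r90=1011010 pc4: +16 =936
r91=1011011 pc5: +32 =968
r92=1011100 pc4: +16 =984
r93=1011101 pc5: +32 =1016
r94=1011110 pc5: +32 =1048
r95=1011111 pc6: +64 =1112
r96=1100000 pc2: +4 =1116
r97=1100001 pc3: +8 =1124
r98=1100010 pc3: +8 =1132
r99=1100011 pc4: +16 =1148
r100=1100100 pc3: +8 =1156
r101=1100101 pc4: +16 =1172
r102=1100110 pc4: +16 =1188
r103=1100111 pc5: +32 =1220
r104=1101000 pc3: +8 =1228
r105=1101001 pc4: +16 =1244
r106=1101010 pc4: +16 =1260
r107=1101011 pc5: +32 =1292
r108=1101100 pc4: +16 =1308

Answer: 1308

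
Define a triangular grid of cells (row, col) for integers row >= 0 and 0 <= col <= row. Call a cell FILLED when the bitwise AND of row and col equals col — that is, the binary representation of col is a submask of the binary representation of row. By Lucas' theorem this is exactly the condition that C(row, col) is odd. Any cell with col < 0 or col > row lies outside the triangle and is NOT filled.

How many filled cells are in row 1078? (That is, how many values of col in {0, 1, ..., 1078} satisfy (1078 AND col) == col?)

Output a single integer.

1078 in binary = 10000110110
popcount(1078) = number of 1-bits in 10000110110 = 5
A col c satisfies (1078 AND c) == c iff every set bit of c is also set in 1078; each of the 5 set bits of 1078 can independently be on or off in c.
count = 2^5 = 32

Answer: 32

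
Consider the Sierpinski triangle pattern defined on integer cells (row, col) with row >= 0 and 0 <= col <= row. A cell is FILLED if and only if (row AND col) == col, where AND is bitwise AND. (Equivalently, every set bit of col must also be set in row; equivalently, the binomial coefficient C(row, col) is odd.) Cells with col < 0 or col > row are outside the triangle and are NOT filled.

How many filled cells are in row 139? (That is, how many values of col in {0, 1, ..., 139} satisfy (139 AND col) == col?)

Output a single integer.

Answer: 16

Derivation:
139 in binary = 10001011
popcount(139) = number of 1-bits in 10001011 = 4
A col c satisfies (139 AND c) == c iff every set bit of c is also set in 139; each of the 4 set bits of 139 can independently be on or off in c.
count = 2^4 = 16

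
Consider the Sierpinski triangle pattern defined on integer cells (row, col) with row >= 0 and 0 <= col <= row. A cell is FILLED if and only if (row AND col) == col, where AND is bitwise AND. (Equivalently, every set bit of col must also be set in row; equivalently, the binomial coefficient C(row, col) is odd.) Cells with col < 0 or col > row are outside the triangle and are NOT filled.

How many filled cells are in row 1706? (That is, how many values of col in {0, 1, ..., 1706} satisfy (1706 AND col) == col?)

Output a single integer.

1706 in binary = 11010101010
popcount(1706) = number of 1-bits in 11010101010 = 6
A col c satisfies (1706 AND c) == c iff every set bit of c is also set in 1706; each of the 6 set bits of 1706 can independently be on or off in c.
count = 2^6 = 64

Answer: 64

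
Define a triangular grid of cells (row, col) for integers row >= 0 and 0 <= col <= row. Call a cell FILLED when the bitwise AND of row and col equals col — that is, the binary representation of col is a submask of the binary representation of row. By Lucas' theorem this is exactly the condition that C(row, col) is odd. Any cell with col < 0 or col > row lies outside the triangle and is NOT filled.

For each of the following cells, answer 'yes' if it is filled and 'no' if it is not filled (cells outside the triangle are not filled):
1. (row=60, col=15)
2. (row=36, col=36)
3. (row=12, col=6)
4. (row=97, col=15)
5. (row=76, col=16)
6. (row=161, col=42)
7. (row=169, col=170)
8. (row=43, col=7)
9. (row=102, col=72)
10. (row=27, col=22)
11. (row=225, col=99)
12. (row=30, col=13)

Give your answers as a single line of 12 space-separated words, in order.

Answer: no yes no no no no no no no no no no

Derivation:
(60,15): row=0b111100, col=0b1111, row AND col = 0b1100 = 12; 12 != 15 -> empty
(36,36): row=0b100100, col=0b100100, row AND col = 0b100100 = 36; 36 == 36 -> filled
(12,6): row=0b1100, col=0b110, row AND col = 0b100 = 4; 4 != 6 -> empty
(97,15): row=0b1100001, col=0b1111, row AND col = 0b1 = 1; 1 != 15 -> empty
(76,16): row=0b1001100, col=0b10000, row AND col = 0b0 = 0; 0 != 16 -> empty
(161,42): row=0b10100001, col=0b101010, row AND col = 0b100000 = 32; 32 != 42 -> empty
(169,170): col outside [0, 169] -> not filled
(43,7): row=0b101011, col=0b111, row AND col = 0b11 = 3; 3 != 7 -> empty
(102,72): row=0b1100110, col=0b1001000, row AND col = 0b1000000 = 64; 64 != 72 -> empty
(27,22): row=0b11011, col=0b10110, row AND col = 0b10010 = 18; 18 != 22 -> empty
(225,99): row=0b11100001, col=0b1100011, row AND col = 0b1100001 = 97; 97 != 99 -> empty
(30,13): row=0b11110, col=0b1101, row AND col = 0b1100 = 12; 12 != 13 -> empty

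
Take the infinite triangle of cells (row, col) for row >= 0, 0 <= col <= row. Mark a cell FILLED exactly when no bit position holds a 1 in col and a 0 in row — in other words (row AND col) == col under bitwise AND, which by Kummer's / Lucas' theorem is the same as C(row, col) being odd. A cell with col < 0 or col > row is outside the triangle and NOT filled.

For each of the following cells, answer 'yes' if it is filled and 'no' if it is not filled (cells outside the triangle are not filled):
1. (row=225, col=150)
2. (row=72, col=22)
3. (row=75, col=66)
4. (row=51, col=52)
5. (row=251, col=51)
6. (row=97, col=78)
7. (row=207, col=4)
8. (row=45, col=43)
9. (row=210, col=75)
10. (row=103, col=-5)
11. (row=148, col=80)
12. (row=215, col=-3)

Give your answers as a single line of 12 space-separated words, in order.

Answer: no no yes no yes no yes no no no no no

Derivation:
(225,150): row=0b11100001, col=0b10010110, row AND col = 0b10000000 = 128; 128 != 150 -> empty
(72,22): row=0b1001000, col=0b10110, row AND col = 0b0 = 0; 0 != 22 -> empty
(75,66): row=0b1001011, col=0b1000010, row AND col = 0b1000010 = 66; 66 == 66 -> filled
(51,52): col outside [0, 51] -> not filled
(251,51): row=0b11111011, col=0b110011, row AND col = 0b110011 = 51; 51 == 51 -> filled
(97,78): row=0b1100001, col=0b1001110, row AND col = 0b1000000 = 64; 64 != 78 -> empty
(207,4): row=0b11001111, col=0b100, row AND col = 0b100 = 4; 4 == 4 -> filled
(45,43): row=0b101101, col=0b101011, row AND col = 0b101001 = 41; 41 != 43 -> empty
(210,75): row=0b11010010, col=0b1001011, row AND col = 0b1000010 = 66; 66 != 75 -> empty
(103,-5): col outside [0, 103] -> not filled
(148,80): row=0b10010100, col=0b1010000, row AND col = 0b10000 = 16; 16 != 80 -> empty
(215,-3): col outside [0, 215] -> not filled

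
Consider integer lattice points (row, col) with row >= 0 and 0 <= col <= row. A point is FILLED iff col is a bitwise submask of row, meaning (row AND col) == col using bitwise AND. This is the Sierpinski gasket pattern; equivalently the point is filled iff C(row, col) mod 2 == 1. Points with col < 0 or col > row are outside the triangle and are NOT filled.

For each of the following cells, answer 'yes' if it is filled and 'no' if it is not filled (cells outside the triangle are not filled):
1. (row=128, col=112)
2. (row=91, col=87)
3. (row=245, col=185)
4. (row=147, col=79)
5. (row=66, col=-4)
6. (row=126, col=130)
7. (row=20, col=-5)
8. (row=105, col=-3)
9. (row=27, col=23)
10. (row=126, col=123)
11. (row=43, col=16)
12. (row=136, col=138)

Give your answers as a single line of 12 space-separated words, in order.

Answer: no no no no no no no no no no no no

Derivation:
(128,112): row=0b10000000, col=0b1110000, row AND col = 0b0 = 0; 0 != 112 -> empty
(91,87): row=0b1011011, col=0b1010111, row AND col = 0b1010011 = 83; 83 != 87 -> empty
(245,185): row=0b11110101, col=0b10111001, row AND col = 0b10110001 = 177; 177 != 185 -> empty
(147,79): row=0b10010011, col=0b1001111, row AND col = 0b11 = 3; 3 != 79 -> empty
(66,-4): col outside [0, 66] -> not filled
(126,130): col outside [0, 126] -> not filled
(20,-5): col outside [0, 20] -> not filled
(105,-3): col outside [0, 105] -> not filled
(27,23): row=0b11011, col=0b10111, row AND col = 0b10011 = 19; 19 != 23 -> empty
(126,123): row=0b1111110, col=0b1111011, row AND col = 0b1111010 = 122; 122 != 123 -> empty
(43,16): row=0b101011, col=0b10000, row AND col = 0b0 = 0; 0 != 16 -> empty
(136,138): col outside [0, 136] -> not filled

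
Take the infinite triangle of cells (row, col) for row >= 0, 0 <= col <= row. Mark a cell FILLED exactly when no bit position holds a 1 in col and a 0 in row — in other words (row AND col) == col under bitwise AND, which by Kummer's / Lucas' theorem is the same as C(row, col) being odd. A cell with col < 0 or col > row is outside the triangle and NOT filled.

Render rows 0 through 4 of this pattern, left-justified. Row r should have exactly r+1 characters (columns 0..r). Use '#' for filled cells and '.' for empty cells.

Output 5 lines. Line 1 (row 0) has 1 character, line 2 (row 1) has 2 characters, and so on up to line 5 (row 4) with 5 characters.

Answer: #
##
#.#
####
#...#

Derivation:
r0=0: #
r1=1: ##
r2=10: #.#
r3=11: ####
r4=100: #...#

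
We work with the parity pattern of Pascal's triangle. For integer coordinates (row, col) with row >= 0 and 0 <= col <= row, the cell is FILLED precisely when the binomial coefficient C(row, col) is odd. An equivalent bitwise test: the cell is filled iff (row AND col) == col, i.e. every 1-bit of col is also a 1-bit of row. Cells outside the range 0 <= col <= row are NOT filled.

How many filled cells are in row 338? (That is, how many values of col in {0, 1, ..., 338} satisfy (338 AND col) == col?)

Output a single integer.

Answer: 16

Derivation:
338 in binary = 101010010
popcount(338) = number of 1-bits in 101010010 = 4
A col c satisfies (338 AND c) == c iff every set bit of c is also set in 338; each of the 4 set bits of 338 can independently be on or off in c.
count = 2^4 = 16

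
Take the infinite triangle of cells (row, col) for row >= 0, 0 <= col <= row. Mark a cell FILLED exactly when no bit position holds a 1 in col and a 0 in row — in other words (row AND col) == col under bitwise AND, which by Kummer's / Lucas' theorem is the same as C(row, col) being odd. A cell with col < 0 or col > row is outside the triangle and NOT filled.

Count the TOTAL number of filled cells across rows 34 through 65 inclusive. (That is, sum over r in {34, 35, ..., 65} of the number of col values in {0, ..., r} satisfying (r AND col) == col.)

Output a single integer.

Answer: 486

Derivation:
r34=100010 pc2: +4 =4
r35=100011 pc3: +8 =12
r36=100100 pc2: +4 =16
r37=100101 pc3: +8 =24
r38=100110 pc3: +8 =32
r39=100111 pc4: +16 =48
r40=101000 pc2: +4 =52
r41=101001 pc3: +8 =60
r42=101010 pc3: +8 =68
r43=101011 pc4: +16 =84
r44=101100 pc3: +8 =92
r45=101101 pc4: +16 =108
r46=101110 pc4: +16 =124
r47=101111 pc5: +32 =156
r48=110000 pc2: +4 =160
r49=110001 pc3: +8 =168
r50=110010 pc3: +8 =176
r51=110011 pc4: +16 =192
r52=110100 pc3: +8 =200
r53=110101 pc4: +16 =216
r54=110110 pc4: +16 =232
r55=110111 pc5: +32 =264
r56=111000 pc3: +8 =272
r57=111001 pc4: +16 =288
r58=111010 pc4: +16 =304
r59=111011 pc5: +32 =336
r60=111100 pc4: +16 =352
r61=111101 pc5: +32 =384
r62=111110 pc5: +32 =416
r63=111111 pc6: +64 =480
r64=1000000 pc1: +2 =482
r65=1000001 pc2: +4 =486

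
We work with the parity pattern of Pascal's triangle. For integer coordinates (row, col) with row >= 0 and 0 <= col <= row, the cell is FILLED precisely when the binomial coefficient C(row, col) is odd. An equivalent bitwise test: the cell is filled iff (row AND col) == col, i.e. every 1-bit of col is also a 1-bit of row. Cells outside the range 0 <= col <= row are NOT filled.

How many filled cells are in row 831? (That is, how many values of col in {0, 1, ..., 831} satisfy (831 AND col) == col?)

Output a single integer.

831 in binary = 1100111111
popcount(831) = number of 1-bits in 1100111111 = 8
A col c satisfies (831 AND c) == c iff every set bit of c is also set in 831; each of the 8 set bits of 831 can independently be on or off in c.
count = 2^8 = 256

Answer: 256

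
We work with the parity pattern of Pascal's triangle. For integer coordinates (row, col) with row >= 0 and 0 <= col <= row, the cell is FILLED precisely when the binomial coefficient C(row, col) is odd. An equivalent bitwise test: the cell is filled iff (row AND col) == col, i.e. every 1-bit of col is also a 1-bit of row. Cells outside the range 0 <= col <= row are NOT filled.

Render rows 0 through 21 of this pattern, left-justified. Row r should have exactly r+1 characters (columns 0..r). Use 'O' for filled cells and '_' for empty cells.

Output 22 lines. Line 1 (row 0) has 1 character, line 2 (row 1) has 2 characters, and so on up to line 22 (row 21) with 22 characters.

Answer: O
OO
O_O
OOOO
O___O
OO__OO
O_O_O_O
OOOOOOOO
O_______O
OO______OO
O_O_____O_O
OOOO____OOOO
O___O___O___O
OO__OO__OO__OO
O_O_O_O_O_O_O_O
OOOOOOOOOOOOOOOO
O_______________O
OO______________OO
O_O_____________O_O
OOOO____________OOOO
O___O___________O___O
OO__OO__________OO__OO

Derivation:
r0=0: O
r1=1: OO
r2=10: O_O
r3=11: OOOO
r4=100: O___O
r5=101: OO__OO
r6=110: O_O_O_O
r7=111: OOOOOOOO
r8=1000: O_______O
r9=1001: OO______OO
r10=1010: O_O_____O_O
r11=1011: OOOO____OOOO
r12=1100: O___O___O___O
r13=1101: OO__OO__OO__OO
r14=1110: O_O_O_O_O_O_O_O
r15=1111: OOOOOOOOOOOOOOOO
r16=10000: O_______________O
r17=10001: OO______________OO
r18=10010: O_O_____________O_O
r19=10011: OOOO____________OOOO
r20=10100: O___O___________O___O
r21=10101: OO__OO__________OO__OO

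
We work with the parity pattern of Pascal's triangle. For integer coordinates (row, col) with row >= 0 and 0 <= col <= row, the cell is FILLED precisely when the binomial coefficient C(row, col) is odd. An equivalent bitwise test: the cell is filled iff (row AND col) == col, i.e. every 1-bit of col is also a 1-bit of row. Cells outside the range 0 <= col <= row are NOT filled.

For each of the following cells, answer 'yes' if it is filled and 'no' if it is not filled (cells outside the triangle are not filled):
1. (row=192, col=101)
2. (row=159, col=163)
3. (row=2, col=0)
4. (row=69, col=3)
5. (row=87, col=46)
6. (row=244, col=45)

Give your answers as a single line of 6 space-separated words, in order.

(192,101): row=0b11000000, col=0b1100101, row AND col = 0b1000000 = 64; 64 != 101 -> empty
(159,163): col outside [0, 159] -> not filled
(2,0): row=0b10, col=0b0, row AND col = 0b0 = 0; 0 == 0 -> filled
(69,3): row=0b1000101, col=0b11, row AND col = 0b1 = 1; 1 != 3 -> empty
(87,46): row=0b1010111, col=0b101110, row AND col = 0b110 = 6; 6 != 46 -> empty
(244,45): row=0b11110100, col=0b101101, row AND col = 0b100100 = 36; 36 != 45 -> empty

Answer: no no yes no no no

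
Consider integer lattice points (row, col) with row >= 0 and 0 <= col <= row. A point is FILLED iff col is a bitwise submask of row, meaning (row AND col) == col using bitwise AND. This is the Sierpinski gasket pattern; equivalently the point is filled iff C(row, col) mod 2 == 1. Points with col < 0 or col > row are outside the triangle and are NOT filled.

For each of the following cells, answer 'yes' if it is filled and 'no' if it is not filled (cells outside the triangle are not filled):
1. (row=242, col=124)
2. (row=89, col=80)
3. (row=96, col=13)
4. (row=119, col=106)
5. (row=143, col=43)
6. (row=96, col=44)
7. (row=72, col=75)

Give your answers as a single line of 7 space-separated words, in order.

Answer: no yes no no no no no

Derivation:
(242,124): row=0b11110010, col=0b1111100, row AND col = 0b1110000 = 112; 112 != 124 -> empty
(89,80): row=0b1011001, col=0b1010000, row AND col = 0b1010000 = 80; 80 == 80 -> filled
(96,13): row=0b1100000, col=0b1101, row AND col = 0b0 = 0; 0 != 13 -> empty
(119,106): row=0b1110111, col=0b1101010, row AND col = 0b1100010 = 98; 98 != 106 -> empty
(143,43): row=0b10001111, col=0b101011, row AND col = 0b1011 = 11; 11 != 43 -> empty
(96,44): row=0b1100000, col=0b101100, row AND col = 0b100000 = 32; 32 != 44 -> empty
(72,75): col outside [0, 72] -> not filled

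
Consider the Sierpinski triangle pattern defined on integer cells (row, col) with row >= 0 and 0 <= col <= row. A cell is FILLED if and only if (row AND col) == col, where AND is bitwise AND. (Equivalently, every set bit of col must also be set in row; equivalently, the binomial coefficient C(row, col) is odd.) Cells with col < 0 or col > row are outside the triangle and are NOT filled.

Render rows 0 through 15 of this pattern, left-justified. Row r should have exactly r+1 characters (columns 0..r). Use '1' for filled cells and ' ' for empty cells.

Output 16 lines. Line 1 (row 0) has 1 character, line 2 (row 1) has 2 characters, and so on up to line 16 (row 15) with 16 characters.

Answer: 1
11
1 1
1111
1   1
11  11
1 1 1 1
11111111
1       1
11      11
1 1     1 1
1111    1111
1   1   1   1
11  11  11  11
1 1 1 1 1 1 1 1
1111111111111111

Derivation:
r0=0: 1
r1=1: 11
r2=10: 1 1
r3=11: 1111
r4=100: 1   1
r5=101: 11  11
r6=110: 1 1 1 1
r7=111: 11111111
r8=1000: 1       1
r9=1001: 11      11
r10=1010: 1 1     1 1
r11=1011: 1111    1111
r12=1100: 1   1   1   1
r13=1101: 11  11  11  11
r14=1110: 1 1 1 1 1 1 1 1
r15=1111: 1111111111111111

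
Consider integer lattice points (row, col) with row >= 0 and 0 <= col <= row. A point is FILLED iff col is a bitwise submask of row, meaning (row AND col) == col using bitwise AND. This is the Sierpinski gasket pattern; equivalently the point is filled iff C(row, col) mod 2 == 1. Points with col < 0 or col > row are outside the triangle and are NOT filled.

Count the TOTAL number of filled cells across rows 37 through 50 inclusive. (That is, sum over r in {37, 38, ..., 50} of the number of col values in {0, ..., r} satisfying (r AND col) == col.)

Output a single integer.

Answer: 160

Derivation:
r37=100101 pc3: +8 =8
r38=100110 pc3: +8 =16
r39=100111 pc4: +16 =32
r40=101000 pc2: +4 =36
r41=101001 pc3: +8 =44
r42=101010 pc3: +8 =52
r43=101011 pc4: +16 =68
r44=101100 pc3: +8 =76
r45=101101 pc4: +16 =92
r46=101110 pc4: +16 =108
r47=101111 pc5: +32 =140
r48=110000 pc2: +4 =144
r49=110001 pc3: +8 =152
r50=110010 pc3: +8 =160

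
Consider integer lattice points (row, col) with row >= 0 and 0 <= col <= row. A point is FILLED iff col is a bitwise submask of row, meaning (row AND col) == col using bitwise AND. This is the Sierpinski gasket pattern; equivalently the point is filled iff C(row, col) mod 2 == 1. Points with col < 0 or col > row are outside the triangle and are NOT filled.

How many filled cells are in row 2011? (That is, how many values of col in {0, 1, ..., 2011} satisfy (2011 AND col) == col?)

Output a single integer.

Answer: 512

Derivation:
2011 in binary = 11111011011
popcount(2011) = number of 1-bits in 11111011011 = 9
A col c satisfies (2011 AND c) == c iff every set bit of c is also set in 2011; each of the 9 set bits of 2011 can independently be on or off in c.
count = 2^9 = 512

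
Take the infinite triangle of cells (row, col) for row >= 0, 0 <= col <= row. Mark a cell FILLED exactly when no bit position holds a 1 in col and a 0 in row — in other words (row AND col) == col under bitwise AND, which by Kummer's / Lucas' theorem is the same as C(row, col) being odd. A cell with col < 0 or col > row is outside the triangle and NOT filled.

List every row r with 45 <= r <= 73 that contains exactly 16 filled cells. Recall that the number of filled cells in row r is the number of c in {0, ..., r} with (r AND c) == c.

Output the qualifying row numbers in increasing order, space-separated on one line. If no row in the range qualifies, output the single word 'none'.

Row r has 2^popcount(r) filled cells, so we need popcount(r) = log2(16) = 4.
Scan r = 45..73 and keep those with exactly 4 one-bits:
r=45=101101 popcount=4 -> KEEP
r=46=101110 popcount=4 -> KEEP
r=47=101111 popcount=5 -> skip
r=48=110000 popcount=2 -> skip
r=49=110001 popcount=3 -> skip
r=50=110010 popcount=3 -> skip
r=51=110011 popcount=4 -> KEEP
r=52=110100 popcount=3 -> skip
r=53=110101 popcount=4 -> KEEP
r=54=110110 popcount=4 -> KEEP
r=55=110111 popcount=5 -> skip
r=56=111000 popcount=3 -> skip
r=57=111001 popcount=4 -> KEEP
r=58=111010 popcount=4 -> KEEP
r=59=111011 popcount=5 -> skip
r=60=111100 popcount=4 -> KEEP
r=61=111101 popcount=5 -> skip
r=62=111110 popcount=5 -> skip
r=63=111111 popcount=6 -> skip
r=64=1000000 popcount=1 -> skip
r=65=1000001 popcount=2 -> skip
r=66=1000010 popcount=2 -> skip
r=67=1000011 popcount=3 -> skip
r=68=1000100 popcount=2 -> skip
r=69=1000101 popcount=3 -> skip
r=70=1000110 popcount=3 -> skip
r=71=1000111 popcount=4 -> KEEP
r=72=1001000 popcount=2 -> skip
r=73=1001001 popcount=3 -> skip
Kept rows: 45 46 51 53 54 57 58 60 71

Answer: 45 46 51 53 54 57 58 60 71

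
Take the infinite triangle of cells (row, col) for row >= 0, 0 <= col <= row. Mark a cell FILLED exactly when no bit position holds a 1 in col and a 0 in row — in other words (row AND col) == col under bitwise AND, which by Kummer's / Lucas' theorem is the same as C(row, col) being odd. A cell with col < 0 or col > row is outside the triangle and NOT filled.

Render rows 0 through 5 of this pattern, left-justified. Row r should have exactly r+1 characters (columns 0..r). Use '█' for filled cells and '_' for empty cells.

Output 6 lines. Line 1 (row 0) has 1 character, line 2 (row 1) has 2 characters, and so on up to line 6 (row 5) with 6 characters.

Answer: █
██
█_█
████
█___█
██__██

Derivation:
r0=0: █
r1=1: ██
r2=10: █_█
r3=11: ████
r4=100: █___█
r5=101: ██__██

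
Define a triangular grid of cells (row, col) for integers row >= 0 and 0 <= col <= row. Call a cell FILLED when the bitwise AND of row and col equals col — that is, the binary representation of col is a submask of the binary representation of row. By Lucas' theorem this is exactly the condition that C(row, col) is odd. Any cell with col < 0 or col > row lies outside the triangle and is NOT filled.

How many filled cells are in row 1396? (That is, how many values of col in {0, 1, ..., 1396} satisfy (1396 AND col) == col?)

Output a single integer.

1396 in binary = 10101110100
popcount(1396) = number of 1-bits in 10101110100 = 6
A col c satisfies (1396 AND c) == c iff every set bit of c is also set in 1396; each of the 6 set bits of 1396 can independently be on or off in c.
count = 2^6 = 64

Answer: 64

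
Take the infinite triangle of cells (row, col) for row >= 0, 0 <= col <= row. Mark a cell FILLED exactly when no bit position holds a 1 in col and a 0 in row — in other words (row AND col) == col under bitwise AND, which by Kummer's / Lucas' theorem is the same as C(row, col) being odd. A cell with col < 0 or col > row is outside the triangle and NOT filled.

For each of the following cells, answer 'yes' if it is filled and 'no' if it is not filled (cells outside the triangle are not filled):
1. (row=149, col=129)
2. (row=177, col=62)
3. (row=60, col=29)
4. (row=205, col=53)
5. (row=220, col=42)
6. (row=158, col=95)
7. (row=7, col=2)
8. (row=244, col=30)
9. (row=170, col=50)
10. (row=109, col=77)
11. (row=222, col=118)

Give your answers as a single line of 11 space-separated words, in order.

(149,129): row=0b10010101, col=0b10000001, row AND col = 0b10000001 = 129; 129 == 129 -> filled
(177,62): row=0b10110001, col=0b111110, row AND col = 0b110000 = 48; 48 != 62 -> empty
(60,29): row=0b111100, col=0b11101, row AND col = 0b11100 = 28; 28 != 29 -> empty
(205,53): row=0b11001101, col=0b110101, row AND col = 0b101 = 5; 5 != 53 -> empty
(220,42): row=0b11011100, col=0b101010, row AND col = 0b1000 = 8; 8 != 42 -> empty
(158,95): row=0b10011110, col=0b1011111, row AND col = 0b11110 = 30; 30 != 95 -> empty
(7,2): row=0b111, col=0b10, row AND col = 0b10 = 2; 2 == 2 -> filled
(244,30): row=0b11110100, col=0b11110, row AND col = 0b10100 = 20; 20 != 30 -> empty
(170,50): row=0b10101010, col=0b110010, row AND col = 0b100010 = 34; 34 != 50 -> empty
(109,77): row=0b1101101, col=0b1001101, row AND col = 0b1001101 = 77; 77 == 77 -> filled
(222,118): row=0b11011110, col=0b1110110, row AND col = 0b1010110 = 86; 86 != 118 -> empty

Answer: yes no no no no no yes no no yes no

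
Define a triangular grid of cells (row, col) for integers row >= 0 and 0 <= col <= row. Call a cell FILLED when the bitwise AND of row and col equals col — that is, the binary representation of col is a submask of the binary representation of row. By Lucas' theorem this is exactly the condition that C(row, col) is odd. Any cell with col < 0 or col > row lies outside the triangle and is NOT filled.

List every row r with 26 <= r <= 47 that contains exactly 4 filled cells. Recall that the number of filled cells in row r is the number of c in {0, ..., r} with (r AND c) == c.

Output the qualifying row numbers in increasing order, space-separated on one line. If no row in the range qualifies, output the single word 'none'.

Row r has 2^popcount(r) filled cells, so we need popcount(r) = log2(4) = 2.
Scan r = 26..47 and keep those with exactly 2 one-bits:
r=26=11010 popcount=3 -> skip
r=27=11011 popcount=4 -> skip
r=28=11100 popcount=3 -> skip
r=29=11101 popcount=4 -> skip
r=30=11110 popcount=4 -> skip
r=31=11111 popcount=5 -> skip
r=32=100000 popcount=1 -> skip
r=33=100001 popcount=2 -> KEEP
r=34=100010 popcount=2 -> KEEP
r=35=100011 popcount=3 -> skip
r=36=100100 popcount=2 -> KEEP
r=37=100101 popcount=3 -> skip
r=38=100110 popcount=3 -> skip
r=39=100111 popcount=4 -> skip
r=40=101000 popcount=2 -> KEEP
r=41=101001 popcount=3 -> skip
r=42=101010 popcount=3 -> skip
r=43=101011 popcount=4 -> skip
r=44=101100 popcount=3 -> skip
r=45=101101 popcount=4 -> skip
r=46=101110 popcount=4 -> skip
r=47=101111 popcount=5 -> skip
Kept rows: 33 34 36 40

Answer: 33 34 36 40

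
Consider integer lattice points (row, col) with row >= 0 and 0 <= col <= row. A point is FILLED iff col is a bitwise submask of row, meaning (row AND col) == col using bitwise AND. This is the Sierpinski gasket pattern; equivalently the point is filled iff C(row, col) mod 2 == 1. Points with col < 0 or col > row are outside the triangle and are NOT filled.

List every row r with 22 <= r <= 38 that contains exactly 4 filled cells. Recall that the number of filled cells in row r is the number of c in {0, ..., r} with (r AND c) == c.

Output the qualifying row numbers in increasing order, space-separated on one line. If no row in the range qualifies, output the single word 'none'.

Answer: 24 33 34 36

Derivation:
Row r has 2^popcount(r) filled cells, so we need popcount(r) = log2(4) = 2.
Scan r = 22..38 and keep those with exactly 2 one-bits:
r=22=10110 popcount=3 -> skip
r=23=10111 popcount=4 -> skip
r=24=11000 popcount=2 -> KEEP
r=25=11001 popcount=3 -> skip
r=26=11010 popcount=3 -> skip
r=27=11011 popcount=4 -> skip
r=28=11100 popcount=3 -> skip
r=29=11101 popcount=4 -> skip
r=30=11110 popcount=4 -> skip
r=31=11111 popcount=5 -> skip
r=32=100000 popcount=1 -> skip
r=33=100001 popcount=2 -> KEEP
r=34=100010 popcount=2 -> KEEP
r=35=100011 popcount=3 -> skip
r=36=100100 popcount=2 -> KEEP
r=37=100101 popcount=3 -> skip
r=38=100110 popcount=3 -> skip
Kept rows: 24 33 34 36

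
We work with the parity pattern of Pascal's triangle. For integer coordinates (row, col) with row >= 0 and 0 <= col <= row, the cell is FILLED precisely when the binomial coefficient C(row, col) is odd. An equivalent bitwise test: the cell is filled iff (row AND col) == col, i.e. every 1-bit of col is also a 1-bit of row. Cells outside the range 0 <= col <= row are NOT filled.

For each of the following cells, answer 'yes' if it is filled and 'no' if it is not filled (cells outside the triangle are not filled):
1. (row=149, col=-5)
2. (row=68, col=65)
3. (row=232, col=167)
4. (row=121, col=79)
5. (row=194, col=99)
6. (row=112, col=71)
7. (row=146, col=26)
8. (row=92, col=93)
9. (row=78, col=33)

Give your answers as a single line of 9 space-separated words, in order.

Answer: no no no no no no no no no

Derivation:
(149,-5): col outside [0, 149] -> not filled
(68,65): row=0b1000100, col=0b1000001, row AND col = 0b1000000 = 64; 64 != 65 -> empty
(232,167): row=0b11101000, col=0b10100111, row AND col = 0b10100000 = 160; 160 != 167 -> empty
(121,79): row=0b1111001, col=0b1001111, row AND col = 0b1001001 = 73; 73 != 79 -> empty
(194,99): row=0b11000010, col=0b1100011, row AND col = 0b1000010 = 66; 66 != 99 -> empty
(112,71): row=0b1110000, col=0b1000111, row AND col = 0b1000000 = 64; 64 != 71 -> empty
(146,26): row=0b10010010, col=0b11010, row AND col = 0b10010 = 18; 18 != 26 -> empty
(92,93): col outside [0, 92] -> not filled
(78,33): row=0b1001110, col=0b100001, row AND col = 0b0 = 0; 0 != 33 -> empty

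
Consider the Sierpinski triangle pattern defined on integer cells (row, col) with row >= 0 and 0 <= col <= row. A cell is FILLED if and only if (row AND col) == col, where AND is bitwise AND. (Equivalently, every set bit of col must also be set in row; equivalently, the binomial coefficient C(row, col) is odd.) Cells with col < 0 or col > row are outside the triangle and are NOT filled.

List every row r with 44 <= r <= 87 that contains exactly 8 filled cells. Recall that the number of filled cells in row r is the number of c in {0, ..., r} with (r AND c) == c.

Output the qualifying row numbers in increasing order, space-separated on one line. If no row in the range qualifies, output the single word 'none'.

Row r has 2^popcount(r) filled cells, so we need popcount(r) = log2(8) = 3.
Scan r = 44..87 and keep those with exactly 3 one-bits:
r=44=101100 popcount=3 -> KEEP
r=45=101101 popcount=4 -> skip
r=46=101110 popcount=4 -> skip
r=47=101111 popcount=5 -> skip
r=48=110000 popcount=2 -> skip
r=49=110001 popcount=3 -> KEEP
r=50=110010 popcount=3 -> KEEP
r=51=110011 popcount=4 -> skip
r=52=110100 popcount=3 -> KEEP
r=53=110101 popcount=4 -> skip
r=54=110110 popcount=4 -> skip
r=55=110111 popcount=5 -> skip
r=56=111000 popcount=3 -> KEEP
r=57=111001 popcount=4 -> skip
r=58=111010 popcount=4 -> skip
r=59=111011 popcount=5 -> skip
r=60=111100 popcount=4 -> skip
r=61=111101 popcount=5 -> skip
r=62=111110 popcount=5 -> skip
r=63=111111 popcount=6 -> skip
r=64=1000000 popcount=1 -> skip
r=65=1000001 popcount=2 -> skip
r=66=1000010 popcount=2 -> skip
r=67=1000011 popcount=3 -> KEEP
r=68=1000100 popcount=2 -> skip
r=69=1000101 popcount=3 -> KEEP
r=70=1000110 popcount=3 -> KEEP
r=71=1000111 popcount=4 -> skip
r=72=1001000 popcount=2 -> skip
r=73=1001001 popcount=3 -> KEEP
r=74=1001010 popcount=3 -> KEEP
r=75=1001011 popcount=4 -> skip
r=76=1001100 popcount=3 -> KEEP
r=77=1001101 popcount=4 -> skip
r=78=1001110 popcount=4 -> skip
r=79=1001111 popcount=5 -> skip
r=80=1010000 popcount=2 -> skip
r=81=1010001 popcount=3 -> KEEP
r=82=1010010 popcount=3 -> KEEP
r=83=1010011 popcount=4 -> skip
r=84=1010100 popcount=3 -> KEEP
r=85=1010101 popcount=4 -> skip
r=86=1010110 popcount=4 -> skip
r=87=1010111 popcount=5 -> skip
Kept rows: 44 49 50 52 56 67 69 70 73 74 76 81 82 84

Answer: 44 49 50 52 56 67 69 70 73 74 76 81 82 84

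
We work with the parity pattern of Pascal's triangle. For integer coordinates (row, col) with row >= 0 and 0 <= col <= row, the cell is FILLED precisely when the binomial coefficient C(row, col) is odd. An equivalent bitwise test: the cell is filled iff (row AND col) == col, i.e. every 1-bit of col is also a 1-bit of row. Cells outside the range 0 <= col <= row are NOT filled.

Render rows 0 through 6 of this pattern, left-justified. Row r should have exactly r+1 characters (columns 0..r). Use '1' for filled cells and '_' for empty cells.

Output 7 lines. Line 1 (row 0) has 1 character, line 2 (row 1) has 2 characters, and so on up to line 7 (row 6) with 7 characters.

r0=0: 1
r1=1: 11
r2=10: 1_1
r3=11: 1111
r4=100: 1___1
r5=101: 11__11
r6=110: 1_1_1_1

Answer: 1
11
1_1
1111
1___1
11__11
1_1_1_1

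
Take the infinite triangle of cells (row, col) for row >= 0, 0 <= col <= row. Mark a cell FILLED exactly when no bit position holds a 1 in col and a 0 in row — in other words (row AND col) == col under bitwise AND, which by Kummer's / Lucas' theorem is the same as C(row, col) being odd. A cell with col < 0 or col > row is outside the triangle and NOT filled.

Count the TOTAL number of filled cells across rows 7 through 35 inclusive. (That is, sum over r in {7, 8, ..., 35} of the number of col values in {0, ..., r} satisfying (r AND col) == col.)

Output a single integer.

Answer: 242

Derivation:
r7=111 pc3: +8 =8
r8=1000 pc1: +2 =10
r9=1001 pc2: +4 =14
r10=1010 pc2: +4 =18
r11=1011 pc3: +8 =26
r12=1100 pc2: +4 =30
r13=1101 pc3: +8 =38
r14=1110 pc3: +8 =46
r15=1111 pc4: +16 =62
r16=10000 pc1: +2 =64
r17=10001 pc2: +4 =68
r18=10010 pc2: +4 =72
r19=10011 pc3: +8 =80
r20=10100 pc2: +4 =84
r21=10101 pc3: +8 =92
r22=10110 pc3: +8 =100
r23=10111 pc4: +16 =116
r24=11000 pc2: +4 =120
r25=11001 pc3: +8 =128
r26=11010 pc3: +8 =136
r27=11011 pc4: +16 =152
r28=11100 pc3: +8 =160
r29=11101 pc4: +16 =176
r30=11110 pc4: +16 =192
r31=11111 pc5: +32 =224
r32=100000 pc1: +2 =226
r33=100001 pc2: +4 =230
r34=100010 pc2: +4 =234
r35=100011 pc3: +8 =242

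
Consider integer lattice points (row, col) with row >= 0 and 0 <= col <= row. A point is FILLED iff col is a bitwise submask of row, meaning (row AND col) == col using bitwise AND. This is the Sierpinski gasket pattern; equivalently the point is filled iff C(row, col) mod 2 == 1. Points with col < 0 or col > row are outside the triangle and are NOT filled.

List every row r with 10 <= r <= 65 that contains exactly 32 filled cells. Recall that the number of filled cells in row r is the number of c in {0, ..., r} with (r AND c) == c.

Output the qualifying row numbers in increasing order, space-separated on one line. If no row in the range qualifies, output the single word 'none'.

Answer: 31 47 55 59 61 62

Derivation:
Row r has 2^popcount(r) filled cells, so we need popcount(r) = log2(32) = 5.
Scan r = 10..65 and keep those with exactly 5 one-bits:
r=10=1010 popcount=2 -> skip
r=11=1011 popcount=3 -> skip
r=12=1100 popcount=2 -> skip
r=13=1101 popcount=3 -> skip
r=14=1110 popcount=3 -> skip
r=15=1111 popcount=4 -> skip
r=16=10000 popcount=1 -> skip
r=17=10001 popcount=2 -> skip
r=18=10010 popcount=2 -> skip
r=19=10011 popcount=3 -> skip
r=20=10100 popcount=2 -> skip
r=21=10101 popcount=3 -> skip
r=22=10110 popcount=3 -> skip
r=23=10111 popcount=4 -> skip
r=24=11000 popcount=2 -> skip
r=25=11001 popcount=3 -> skip
r=26=11010 popcount=3 -> skip
r=27=11011 popcount=4 -> skip
r=28=11100 popcount=3 -> skip
r=29=11101 popcount=4 -> skip
r=30=11110 popcount=4 -> skip
r=31=11111 popcount=5 -> KEEP
r=32=100000 popcount=1 -> skip
r=33=100001 popcount=2 -> skip
r=34=100010 popcount=2 -> skip
r=35=100011 popcount=3 -> skip
r=36=100100 popcount=2 -> skip
r=37=100101 popcount=3 -> skip
r=38=100110 popcount=3 -> skip
r=39=100111 popcount=4 -> skip
r=40=101000 popcount=2 -> skip
r=41=101001 popcount=3 -> skip
r=42=101010 popcount=3 -> skip
r=43=101011 popcount=4 -> skip
r=44=101100 popcount=3 -> skip
r=45=101101 popcount=4 -> skip
r=46=101110 popcount=4 -> skip
r=47=101111 popcount=5 -> KEEP
r=48=110000 popcount=2 -> skip
r=49=110001 popcount=3 -> skip
r=50=110010 popcount=3 -> skip
r=51=110011 popcount=4 -> skip
r=52=110100 popcount=3 -> skip
r=53=110101 popcount=4 -> skip
r=54=110110 popcount=4 -> skip
r=55=110111 popcount=5 -> KEEP
r=56=111000 popcount=3 -> skip
r=57=111001 popcount=4 -> skip
r=58=111010 popcount=4 -> skip
r=59=111011 popcount=5 -> KEEP
r=60=111100 popcount=4 -> skip
r=61=111101 popcount=5 -> KEEP
r=62=111110 popcount=5 -> KEEP
r=63=111111 popcount=6 -> skip
r=64=1000000 popcount=1 -> skip
r=65=1000001 popcount=2 -> skip
Kept rows: 31 47 55 59 61 62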